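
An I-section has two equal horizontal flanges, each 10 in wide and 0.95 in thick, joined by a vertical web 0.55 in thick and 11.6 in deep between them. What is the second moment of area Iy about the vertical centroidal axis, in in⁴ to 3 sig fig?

Iy ≈ 158 in⁴

Split into non-overlapping primitives; take the origin at the lower-left of the bounding box.
Bottom flange: 10 × 0.95, A = 9.5 in², x = 5 in, Ī = 79.167 in⁴.
Web: 0.55 × 11.6, A = 6.38 in², x = 5 in, Ī = 0.16083 in⁴.
Top flange: 10 × 0.95, A = 9.5 in², x = 5 in, Ī = 79.167 in⁴.
By symmetry the centroid is at mid-width, x̄ = 5 in.
All pieces are centred on the vertical centroidal axis, so I = ΣĪ = 158.49 in⁴.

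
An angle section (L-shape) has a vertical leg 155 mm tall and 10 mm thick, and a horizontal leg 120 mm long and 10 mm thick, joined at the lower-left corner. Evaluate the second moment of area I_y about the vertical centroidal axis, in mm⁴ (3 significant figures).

I_y ≈ 3.44 × 10⁶ mm⁴

Break the section into simple shapes (no overlaps), measuring from the bottom-left corner of the bounding box.
Vertical leg: 10 × 155, A = 1 550 mm², x = 5 mm, Ī = 12 917 mm⁴.
Horizontal leg (remainder): 110 × 10, A = 1 100 mm², x = 65 mm, Ī = 1 109 167 mm⁴.
Centroid: x̄ = ΣA·x / ΣA = 29.906 mm.
Transfer each piece to the vertical centroidal axis using Ī + A·d² with d = x − 29.906:
  vertical leg: d = -24.906 mm → contributes +974 369 mm⁴
  horizontal leg (remainder): d = 35.094 mm → contributes +2 463 941 mm⁴
Total I = 3 438 310 mm⁴.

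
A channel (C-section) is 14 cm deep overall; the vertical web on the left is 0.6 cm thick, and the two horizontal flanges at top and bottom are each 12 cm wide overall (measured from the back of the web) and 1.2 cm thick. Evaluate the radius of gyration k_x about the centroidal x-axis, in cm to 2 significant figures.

k_x ≈ 5.9 cm

Split into non-overlapping primitives; take the origin at the lower-left of the bounding box.
Web: 0.6 × 14, A = 8.4 cm², y = 7 cm, Ī = 137.2 cm⁴.
Top flange (beyond web): 11.4 × 1.2, A = 13.68 cm², y = 13.4 cm, Ī = 1.642 cm⁴.
Bottom flange (beyond web): 11.4 × 1.2, A = 13.68 cm², y = 0.6 cm, Ī = 1.642 cm⁴.
By symmetry the centroid is at mid-height, ȳ = 7 cm.
Transfer each piece to the centroidal x-axis using Ī + A·d² with d = y − 7:
  web: d = 0 cm → contributes +137.2 cm⁴
  top flange (beyond web): d = 6.4 cm → contributes +562 cm⁴
  bottom flange (beyond web): d = -6.4 cm → contributes +562 cm⁴
Total I = 1 261 cm⁴.
Radius of gyration: k = √(I/A) = √(1 261 / 35.76) = 5.939 cm.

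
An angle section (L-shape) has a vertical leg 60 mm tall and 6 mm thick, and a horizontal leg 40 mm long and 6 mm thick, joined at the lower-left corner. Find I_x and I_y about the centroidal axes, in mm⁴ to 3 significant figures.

Split into non-overlapping primitives; take the origin at the lower-left of the bounding box.
Vertical leg: 6 × 60, A = 360 mm², y = 30 mm, Ī = 108 000 mm⁴.
Horizontal leg (remainder): 34 × 6, A = 204 mm², y = 3 mm, Ī = 612 mm⁴.
Centroid: ȳ = ΣA·y / ΣA = 20.234 mm.
Transfer each piece to the centroidal x-axis using Ī + A·d² with d = y − 20.234:
  vertical leg: d = 9.766 mm → contributes +142 335 mm⁴
  horizontal leg (remainder): d = -17.234 mm → contributes +61 202 mm⁴
Total I = 203 537 mm⁴.
For the y-axis: x̄ = 10.234 mm.
Repeating about the centroidal y-axis gives I_y = 72 817 mm⁴.

I_x ≈ 2.04 × 10⁵ mm⁴, I_y ≈ 7.28 × 10⁴ mm⁴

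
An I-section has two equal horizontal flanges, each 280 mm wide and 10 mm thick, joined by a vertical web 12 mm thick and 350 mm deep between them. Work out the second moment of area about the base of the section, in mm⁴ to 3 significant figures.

I_base ≈ 5.60 × 10⁸ mm⁴

Decompose the section into non-overlapping parts with the origin at the bottom-left of its bounding rectangle.
Bottom flange: 280 × 10, A = 2 800 mm², y = 5 mm, Ī = 23 333 mm⁴.
Web: 12 × 350, A = 4 200 mm², y = 185 mm, Ī = 42 875 000 mm⁴.
Top flange: 280 × 10, A = 2 800 mm², y = 365 mm, Ī = 23 333 mm⁴.
Transfer each piece to the bottom edge using Ī + A·d² with d = y − 0:
  bottom flange: d = 5 mm → contributes +93 333 mm⁴
  web: d = 185 mm → contributes +186 620 000 mm⁴
  top flange: d = 365 mm → contributes +373 053 333 mm⁴
Total I = 559 766 667 mm⁴.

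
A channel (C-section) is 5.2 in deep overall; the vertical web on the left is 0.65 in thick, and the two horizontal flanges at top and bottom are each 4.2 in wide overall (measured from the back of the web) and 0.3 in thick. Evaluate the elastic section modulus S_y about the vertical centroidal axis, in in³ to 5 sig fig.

S_y ≈ 2.6502 in³

Break the section into simple shapes (no overlaps), measuring from the bottom-left corner of the bounding box.
Web: 0.65 × 5.2, A = 3.38 in², x = 0.325 in, Ī = 0.1190042 in⁴.
Top flange (beyond web): 3.55 × 0.3, A = 1.065 in², x = 2.425 in, Ī = 1.118472 in⁴.
Bottom flange (beyond web): 3.55 × 0.3, A = 1.065 in², x = 2.425 in, Ī = 1.118472 in⁴.
Centroid: x̄ = ΣA·x / ΣA = 1.136797 in.
Transfer each piece to the vertical centroidal axis using Ī + A·d² with d = x − 1.136797:
  web: d = -0.8117967 in → contributes +2.346471 in⁴
  top flange (beyond web): d = 1.288203 in → contributes +2.885805 in⁴
  bottom flange (beyond web): d = 1.288203 in → contributes +2.885805 in⁴
Total I = 8.118081 in⁴.
Extreme fibre distance c = 3.063203 in; S = I/c = 2.650193 in³.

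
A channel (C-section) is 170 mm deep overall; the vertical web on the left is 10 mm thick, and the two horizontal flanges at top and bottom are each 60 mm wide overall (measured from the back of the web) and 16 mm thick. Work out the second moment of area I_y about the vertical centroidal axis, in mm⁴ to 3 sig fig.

Treat the section as a set of non-overlapping primitives; coordinates are from the bounding-box lower-left.
Web: 10 × 170, A = 1 700 mm², x = 5 mm, Ī = 14 167 mm⁴.
Top flange (beyond web): 50 × 16, A = 800 mm², x = 35 mm, Ī = 166 667 mm⁴.
Bottom flange (beyond web): 50 × 16, A = 800 mm², x = 35 mm, Ī = 166 667 mm⁴.
Centroid: x̄ = ΣA·x / ΣA = 19.545 mm.
Transfer each piece to the vertical centroidal axis using Ī + A·d² with d = x − 19.545:
  web: d = -14.545 mm → contributes +373 836 mm⁴
  top flange (beyond web): d = 15.455 mm → contributes +357 741 mm⁴
  bottom flange (beyond web): d = 15.455 mm → contributes +357 741 mm⁴
Total I = 1 089 318 mm⁴.

I_y ≈ 1.09 × 10⁶ mm⁴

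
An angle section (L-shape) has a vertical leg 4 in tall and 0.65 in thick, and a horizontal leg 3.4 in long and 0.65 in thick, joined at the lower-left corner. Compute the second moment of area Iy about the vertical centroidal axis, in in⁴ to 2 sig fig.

Iy ≈ 4.3 in⁴

Treat the section as a set of non-overlapping primitives; coordinates are from the bounding-box lower-left.
Vertical leg: 0.65 × 4, A = 2.6 in², x = 0.325 in, Ī = 0.09154 in⁴.
Horizontal leg (remainder): 2.75 × 0.65, A = 1.788 in², x = 2.025 in, Ī = 1.126 in⁴.
Centroid: x̄ = ΣA·x / ΣA = 1.018 in.
Transfer each piece to the vertical centroidal axis using Ī + A·d² with d = x − 1.018:
  vertical leg: d = -0.6926 in → contributes +1.339 in⁴
  horizontal leg (remainder): d = 1.007 in → contributes +2.941 in⁴
Total I = 4.279 in⁴.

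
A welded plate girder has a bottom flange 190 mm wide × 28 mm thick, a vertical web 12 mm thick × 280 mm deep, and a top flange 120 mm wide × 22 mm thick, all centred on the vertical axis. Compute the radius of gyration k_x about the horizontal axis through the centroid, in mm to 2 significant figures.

k_x ≈ 130 mm

Decompose the section into non-overlapping parts with the origin at the bottom-left of its bounding rectangle.
Bottom plate: 190 × 28, A = 5 320 mm², y = 14 mm, Ī = 347 573 mm⁴.
Web plate: 12 × 280, A = 3 360 mm², y = 168 mm, Ī = 21 952 000 mm⁴.
Top plate: 120 × 22, A = 2 640 mm², y = 319 mm, Ī = 106 480 mm⁴.
Centroid: ȳ = ΣA·y / ΣA = 130.8 mm.
Transfer each piece to the horizontal axis through the centroid using Ī + A·d² with d = y − 130.8:
  bottom plate: d = -116.8 mm → contributes +72 975 239 mm⁴
  web plate: d = 37.16 mm → contributes +26 591 461 mm⁴
  top plate: d = 188.2 mm → contributes +93 572 547 mm⁴
Total I = 193 139 247 mm⁴.
Radius of gyration: k = √(I/A) = √(193 139 247 / 11 320) = 130.6 mm.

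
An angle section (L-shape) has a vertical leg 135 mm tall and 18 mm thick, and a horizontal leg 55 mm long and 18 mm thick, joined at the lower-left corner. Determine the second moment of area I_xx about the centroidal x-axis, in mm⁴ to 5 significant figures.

I_xx ≈ 5.4975 × 10⁶ mm⁴

Decompose the section into non-overlapping parts with the origin at the bottom-left of its bounding rectangle.
Vertical leg: 18 × 135, A = 2 430 mm², y = 67.5 mm, Ī = 3 690 563 mm⁴.
Horizontal leg (remainder): 37 × 18, A = 666 mm², y = 9 mm, Ī = 17 982 mm⁴.
Centroid: ȳ = ΣA·y / ΣA = 54.9157 mm.
Transfer each piece to the centroidal x-axis using Ī + A·d² with d = y − 54.9157:
  vertical leg: d = 12.5843 mm → contributes +4 075 389 mm⁴
  horizontal leg (remainder): d = -45.9157 mm → contributes +1 422 077 mm⁴
Total I = 5 497 466 mm⁴.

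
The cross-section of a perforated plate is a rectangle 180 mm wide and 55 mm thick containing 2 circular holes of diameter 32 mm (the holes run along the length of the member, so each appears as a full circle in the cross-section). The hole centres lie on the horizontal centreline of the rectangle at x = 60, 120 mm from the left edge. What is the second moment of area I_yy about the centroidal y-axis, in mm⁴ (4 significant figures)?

Break the section into simple shapes (no overlaps), measuring from the bottom-left corner of the bounding box.
Plate: 180 × 55, A = 9 900 mm², x = 90 mm, Ī = 26 730 000 mm⁴.
Hole 1 (subtracted): ⌀32, A = 804.248 mm², x = 60 mm, Ī = 51471.9 mm⁴.
Hole 2 (subtracted): ⌀32, A = 804.248 mm², x = 120 mm, Ī = 51471.9 mm⁴.
By symmetry the centroid is at mid-width, x̄ = 90 mm.
Transfer each piece to the centroidal y-axis using Ī + A·d² with d = x − 90:
  plate: d = 0 mm → contributes +26 730 000 mm⁴
  hole 1: d = -30 mm → contributes −775 295 mm⁴
  hole 2: d = 30 mm → contributes −775 295 mm⁴
Total I = 25 179 410 mm⁴.

I_yy ≈ 2.518 × 10⁷ mm⁴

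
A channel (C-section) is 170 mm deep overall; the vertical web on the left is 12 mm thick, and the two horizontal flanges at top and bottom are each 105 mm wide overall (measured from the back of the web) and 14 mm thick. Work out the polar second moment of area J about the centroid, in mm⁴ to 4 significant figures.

J ≈ 2.585 × 10⁷ mm⁴

Decompose the section into non-overlapping parts with the origin at the bottom-left of its bounding rectangle.
Web: 12 × 170, A = 2 040 mm², y = 85 mm, Ī = 4 913 000 mm⁴.
Top flange (beyond web): 93 × 14, A = 1 302 mm², y = 163 mm, Ī = 21 266 mm⁴.
Bottom flange (beyond web): 93 × 14, A = 1 302 mm², y = 7 mm, Ī = 21 266 mm⁴.
By symmetry the centroid is at mid-height, ȳ = 85 mm.
Transfer each piece to the centroidal x-axis using Ī + A·d² with d = y − 85:
  web: d = 0 mm → contributes +4 913 000 mm⁴
  top flange (beyond web): d = 78 mm → contributes +7 942 634 mm⁴
  bottom flange (beyond web): d = -78 mm → contributes +7 942 634 mm⁴
Total I = 20 798 268 mm⁴.
For the y-axis: x̄ = 35.438 mm.
Repeating about the centroidal y-axis gives I_y = 5 054 121 mm⁴.
Polar second moment: J = I_x + I_y = 25 852 389 mm⁴.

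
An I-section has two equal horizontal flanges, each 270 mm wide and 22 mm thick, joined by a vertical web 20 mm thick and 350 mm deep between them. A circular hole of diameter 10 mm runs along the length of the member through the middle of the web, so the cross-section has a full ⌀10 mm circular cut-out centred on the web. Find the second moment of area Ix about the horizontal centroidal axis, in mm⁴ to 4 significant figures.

Ix ≈ 4.829 × 10⁸ mm⁴

Decompose the section into non-overlapping parts with the origin at the bottom-left of its bounding rectangle.
Bottom flange: 270 × 22, A = 5 940 mm², y = 11 mm, Ī = 239 580 mm⁴.
Web: 20 × 350, A = 7 000 mm², y = 197 mm, Ī = 71 458 333 mm⁴.
Top flange: 270 × 22, A = 5 940 mm², y = 383 mm, Ī = 239 580 mm⁴.
Hole (subtracted): ⌀10, A = 78.5398 mm², y = 197 mm, Ī = 490.874 mm⁴.
By symmetry the centroid is at mid-height, ȳ = 197 mm.
Transfer each piece to the horizontal centroidal axis using Ī + A·d² with d = y − 197:
  bottom flange: d = -186 mm → contributes +205 739 820 mm⁴
  web: d = 0 mm → contributes +71 458 333 mm⁴
  top flange: d = 186 mm → contributes +205 739 820 mm⁴
  hole: d = 0 mm → contributes −490.874 mm⁴
Total I = 482 937 482 mm⁴.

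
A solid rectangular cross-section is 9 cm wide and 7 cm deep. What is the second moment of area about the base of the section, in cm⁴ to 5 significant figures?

I_base ≈ 1029.0 cm⁴

The section: 9 × 7, A = 63 cm², y = 3.5 cm, Ī = 257.25 cm⁴.
Transfer it to the bottom edge using Ī + A·d² with d = y − 0:
  the section: d = 3.5 cm → contributes +1 029 cm⁴
Total I = 1 029 cm⁴.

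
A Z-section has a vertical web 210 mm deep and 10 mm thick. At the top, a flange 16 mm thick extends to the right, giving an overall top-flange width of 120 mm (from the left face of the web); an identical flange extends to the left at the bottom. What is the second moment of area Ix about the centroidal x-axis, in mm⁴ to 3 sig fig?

Ix ≈ 4.09 × 10⁷ mm⁴

Break the section into simple shapes (no overlaps), measuring from the bottom-left corner of the bounding box.
Web: 10 × 210, A = 2 100 mm², y = 105 mm, Ī = 7 717 500 mm⁴.
Top flange (beyond web): 110 × 16, A = 1 760 mm², y = 202 mm, Ī = 37 547 mm⁴.
Bottom flange (beyond web): 110 × 16, A = 1 760 mm², y = 8 mm, Ī = 37 547 mm⁴.
Centroid: ȳ = ΣA·y / ΣA = 105 mm.
Transfer each piece to the centroidal x-axis using Ī + A·d² with d = y − 105:
  web: d = 0 mm → contributes +7 717 500 mm⁴
  top flange (beyond web): d = 97 mm → contributes +16 597 387 mm⁴
  bottom flange (beyond web): d = -97 mm → contributes +16 597 387 mm⁴
Total I = 40 912 273 mm⁴.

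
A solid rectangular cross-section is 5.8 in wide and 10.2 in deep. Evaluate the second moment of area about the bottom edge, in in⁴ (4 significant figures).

I_base ≈ 2052 in⁴

The section: 5.8 × 10.2, A = 59.16 in², y = 5.1 in, Ī = 512.917 in⁴.
Transfer it to the bottom edge using Ī + A·d² with d = y − 0:
  the section: d = 5.1 in → contributes +2051.67 in⁴
Total I = 2051.67 in⁴.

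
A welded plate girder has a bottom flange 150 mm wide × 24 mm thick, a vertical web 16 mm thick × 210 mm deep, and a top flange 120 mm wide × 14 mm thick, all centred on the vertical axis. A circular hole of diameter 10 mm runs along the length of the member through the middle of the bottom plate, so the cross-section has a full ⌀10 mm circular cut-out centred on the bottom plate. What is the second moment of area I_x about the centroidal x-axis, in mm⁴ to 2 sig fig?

I_x ≈ 7.6 × 10⁷ mm⁴

Treat the section as a set of non-overlapping primitives; coordinates are from the bounding-box lower-left.
Bottom plate: 150 × 24, A = 3 600 mm², y = 12 mm, Ī = 172 800 mm⁴.
Web plate: 16 × 210, A = 3 360 mm², y = 129 mm, Ī = 12 348 000 mm⁴.
Top plate: 120 × 14, A = 1 680 mm², y = 241 mm, Ī = 27 440 mm⁴.
Hole (subtracted): ⌀10, A = 78.54 mm², y = 12 mm, Ī = 490.9 mm⁴.
Centroid: ȳ = ΣA·y / ΣA = 102.9 mm.
Transfer each piece to the centroidal x-axis using Ī + A·d² with d = y − 102.9:
  bottom plate: d = -90.85 mm → contributes +29 888 596 mm⁴
  web plate: d = 26.15 mm → contributes +14 645 000 mm⁴
  top plate: d = 138.1 mm → contributes +32 089 251 mm⁴
  hole: d = -90.85 mm → contributes −648 789 mm⁴
Total I = 75 974 058 mm⁴.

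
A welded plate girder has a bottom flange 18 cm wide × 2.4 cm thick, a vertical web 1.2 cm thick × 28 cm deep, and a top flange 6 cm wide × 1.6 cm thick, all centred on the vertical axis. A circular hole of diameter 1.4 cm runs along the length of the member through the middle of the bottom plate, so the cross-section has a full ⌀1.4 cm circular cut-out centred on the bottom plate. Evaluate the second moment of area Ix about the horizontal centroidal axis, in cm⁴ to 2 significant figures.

Ix ≈ 1.1 × 10⁴ cm⁴

Decompose the section into non-overlapping parts with the origin at the bottom-left of its bounding rectangle.
Bottom plate: 18 × 2.4, A = 43.2 cm², y = 1.2 cm, Ī = 20.74 cm⁴.
Web plate: 1.2 × 28, A = 33.6 cm², y = 16.4 cm, Ī = 2 195 cm⁴.
Top plate: 6 × 1.6, A = 9.6 cm², y = 31.2 cm, Ī = 2.048 cm⁴.
Hole (subtracted): ⌀1.4, A = 1.539 cm², y = 1.2 cm, Ī = 0.1886 cm⁴.
Centroid: ȳ = ΣA·y / ΣA = 10.61 cm.
Transfer each piece to the horizontal centroidal axis using Ī + A·d² with d = y − 10.61:
  bottom plate: d = -9.412 cm → contributes +3 848 cm⁴
  web plate: d = 5.788 cm → contributes +3 321 cm⁴
  top plate: d = 20.59 cm → contributes +4 071 cm⁴
  hole: d = -9.412 cm → contributes −136.6 cm⁴
Total I = 11 103 cm⁴.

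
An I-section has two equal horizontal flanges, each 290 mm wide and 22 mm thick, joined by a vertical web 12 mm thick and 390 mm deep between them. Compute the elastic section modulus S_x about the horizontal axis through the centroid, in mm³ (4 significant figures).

Break the section into simple shapes (no overlaps), measuring from the bottom-left corner of the bounding box.
Bottom flange: 290 × 22, A = 6 380 mm², y = 11 mm, Ī = 257 327 mm⁴.
Web: 12 × 390, A = 4 680 mm², y = 217 mm, Ī = 59 319 000 mm⁴.
Top flange: 290 × 22, A = 6 380 mm², y = 423 mm, Ī = 257 327 mm⁴.
By symmetry the centroid is at mid-height, ȳ = 217 mm.
Transfer each piece to the horizontal axis through the centroid using Ī + A·d² with d = y − 217:
  bottom flange: d = -206 mm → contributes +270 999 007 mm⁴
  web: d = 0 mm → contributes +59 319 000 mm⁴
  top flange: d = 206 mm → contributes +270 999 007 mm⁴
Total I = 601 317 013 mm⁴.
Extreme fibre distance c = 217 mm; S = I/c = 2 771 046 mm³.

S_x ≈ 2.771 × 10⁶ mm³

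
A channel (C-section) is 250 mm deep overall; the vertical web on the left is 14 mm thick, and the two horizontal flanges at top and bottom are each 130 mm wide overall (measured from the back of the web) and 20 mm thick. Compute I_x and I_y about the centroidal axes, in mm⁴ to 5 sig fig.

I_x ≈ 7.9748 × 10⁷ mm⁴, I_y ≈ 1.3689 × 10⁷ mm⁴

Split into non-overlapping primitives; take the origin at the lower-left of the bounding box.
Web: 14 × 250, A = 3 500 mm², y = 125 mm, Ī = 18 229 167 mm⁴.
Top flange (beyond web): 116 × 20, A = 2 320 mm², y = 240 mm, Ī = 77333.33 mm⁴.
Bottom flange (beyond web): 116 × 20, A = 2 320 mm², y = 10 mm, Ī = 77333.33 mm⁴.
By symmetry the centroid is at mid-height, ȳ = 125 mm.
Transfer each piece to the centroidal x-axis using Ī + A·d² with d = y − 125:
  web: d = 0 mm → contributes +18 229 167 mm⁴
  top flange (beyond web): d = 115 mm → contributes +30 759 333 mm⁴
  bottom flange (beyond web): d = -115 mm → contributes +30 759 333 mm⁴
Total I = 79 747 833 mm⁴.
For the y-axis: x̄ = 44.0516 mm.
Repeating about the centroidal y-axis gives I_y = 13 689 392 mm⁴.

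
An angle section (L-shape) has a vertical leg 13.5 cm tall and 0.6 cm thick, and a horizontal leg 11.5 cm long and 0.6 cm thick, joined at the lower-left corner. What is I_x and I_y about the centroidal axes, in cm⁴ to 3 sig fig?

I_x ≈ 274 cm⁴, I_y ≈ 185 cm⁴

Break the section into simple shapes (no overlaps), measuring from the bottom-left corner of the bounding box.
Vertical leg: 0.6 × 13.5, A = 8.1 cm², y = 6.75 cm, Ī = 123.02 cm⁴.
Horizontal leg (remainder): 10.9 × 0.6, A = 6.54 cm², y = 0.3 cm, Ī = 0.1962 cm⁴.
Centroid: ȳ = ΣA·y / ΣA = 3.8686 cm.
Transfer each piece to the centroidal x-axis using Ī + A·d² with d = y − 3.8686:
  vertical leg: d = 2.8814 cm → contributes +190.27 cm⁴
  horizontal leg (remainder): d = -3.5686 cm → contributes +83.485 cm⁴
Total I = 273.75 cm⁴.
For the y-axis: x̄ = 2.8686 cm.
Repeating about the centroidal y-axis gives I_y = 184.63 cm⁴.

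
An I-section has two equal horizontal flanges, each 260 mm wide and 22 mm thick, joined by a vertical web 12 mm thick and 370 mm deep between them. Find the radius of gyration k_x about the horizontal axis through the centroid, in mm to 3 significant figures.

k_x ≈ 176 mm

Decompose the section into non-overlapping parts with the origin at the bottom-left of its bounding rectangle.
Bottom flange: 260 × 22, A = 5 720 mm², y = 11 mm, Ī = 230 707 mm⁴.
Web: 12 × 370, A = 4 440 mm², y = 207 mm, Ī = 50 653 000 mm⁴.
Top flange: 260 × 22, A = 5 720 mm², y = 403 mm, Ī = 230 707 mm⁴.
By symmetry the centroid is at mid-height, ȳ = 207 mm.
Transfer each piece to the horizontal axis through the centroid using Ī + A·d² with d = y − 207:
  bottom flange: d = -196 mm → contributes +219 970 227 mm⁴
  web: d = 0 mm → contributes +50 653 000 mm⁴
  top flange: d = 196 mm → contributes +219 970 227 mm⁴
Total I = 490 593 453 mm⁴.
Radius of gyration: k = √(I/A) = √(490 593 453 / 15 880) = 175.77 mm.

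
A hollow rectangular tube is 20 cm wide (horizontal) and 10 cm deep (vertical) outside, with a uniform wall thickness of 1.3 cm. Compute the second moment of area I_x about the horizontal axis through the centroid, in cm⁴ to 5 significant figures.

I_x ≈ 1079.1 cm⁴

Split into non-overlapping primitives; take the origin at the lower-left of the bounding box.
Outer rectangle: 20 × 10, A = 200 cm², y = 5 cm, Ī = 1666.667 cm⁴.
Inner void (subtracted): 17.4 × 7.4, A = 128.76 cm², y = 5 cm, Ī = 587.5748 cm⁴.
By symmetry the centroid is at mid-height, ȳ = 5 cm.
All pieces are centred on the horizontal axis through the centroid, so I = ΣĪ (holes subtracted) = 1079.092 cm⁴.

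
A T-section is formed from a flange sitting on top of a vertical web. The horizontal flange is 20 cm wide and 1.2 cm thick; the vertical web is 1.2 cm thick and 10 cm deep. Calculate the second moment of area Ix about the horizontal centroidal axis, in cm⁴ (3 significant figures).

Treat the section as a set of non-overlapping primitives; coordinates are from the bounding-box lower-left.
Flange: 20 × 1.2, A = 24 cm², y = 10.6 cm, Ī = 2.88 cm⁴.
Web: 1.2 × 10, A = 12 cm², y = 5 cm, Ī = 100 cm⁴.
Centroid: ȳ = ΣA·y / ΣA = 8.7333 cm.
Transfer each piece to the horizontal centroidal axis using Ī + A·d² with d = y − 8.7333:
  flange: d = 1.8667 cm → contributes +86.507 cm⁴
  web: d = -3.7333 cm → contributes +267.25 cm⁴
Total I = 353.76 cm⁴.

Ix ≈ 354 cm⁴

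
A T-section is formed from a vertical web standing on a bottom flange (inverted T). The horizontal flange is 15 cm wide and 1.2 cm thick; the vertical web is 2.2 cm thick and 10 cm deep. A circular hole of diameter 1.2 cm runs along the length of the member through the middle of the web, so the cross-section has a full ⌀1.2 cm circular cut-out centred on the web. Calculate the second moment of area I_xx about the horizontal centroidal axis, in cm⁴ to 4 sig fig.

I_xx ≈ 488.5 cm⁴

Treat the section as a set of non-overlapping primitives; coordinates are from the bounding-box lower-left.
Flange: 15 × 1.2, A = 18 cm², y = 0.6 cm, Ī = 2.16 cm⁴.
Web: 2.2 × 10, A = 22 cm², y = 6.2 cm, Ī = 183.333 cm⁴.
Hole (subtracted): ⌀1.2, A = 1.13097 cm², y = 6.2 cm, Ī = 0.101788 cm⁴.
Centroid: ȳ = ΣA·y / ΣA = 3.60668 cm.
Transfer each piece to the horizontal centroidal axis using Ī + A·d² with d = y − 3.60668:
  flange: d = -3.00668 cm → contributes +164.882 cm⁴
  web: d = 2.59332 cm → contributes +331.291 cm⁴
  hole: d = 2.59332 cm → contributes −7.70796 cm⁴
Total I = 488.464 cm⁴.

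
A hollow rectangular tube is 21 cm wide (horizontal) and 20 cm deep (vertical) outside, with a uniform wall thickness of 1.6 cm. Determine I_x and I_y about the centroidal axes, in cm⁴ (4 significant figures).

I_x ≈ 6967 cm⁴, I_y ≈ 7539 cm⁴

Treat the section as a set of non-overlapping primitives; coordinates are from the bounding-box lower-left.
Outer rectangle: 21 × 20, A = 420 cm², y = 10 cm, Ī = 14 000 cm⁴.
Inner void (subtracted): 17.8 × 16.8, A = 299.04 cm², y = 10 cm, Ī = 7033.42 cm⁴.
By symmetry the centroid is at mid-height, ȳ = 10 cm.
All pieces are centred on the centroidal x-axis, so I = ΣĪ (holes subtracted) = 6966.58 cm⁴.
Repeating about the centroidal y-axis gives I_y = 7539.35 cm⁴.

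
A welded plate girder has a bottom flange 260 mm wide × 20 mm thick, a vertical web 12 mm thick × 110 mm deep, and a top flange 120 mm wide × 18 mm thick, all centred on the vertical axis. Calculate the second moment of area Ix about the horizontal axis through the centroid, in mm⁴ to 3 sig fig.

Split into non-overlapping primitives; take the origin at the lower-left of the bounding box.
Bottom plate: 260 × 20, A = 5 200 mm², y = 10 mm, Ī = 173 333 mm⁴.
Web plate: 12 × 110, A = 1 320 mm², y = 75 mm, Ī = 1 331 000 mm⁴.
Top plate: 120 × 18, A = 2 160 mm², y = 139 mm, Ī = 58 320 mm⁴.
Centroid: ȳ = ΣA·y / ΣA = 51.986 mm.
Transfer each piece to the horizontal axis through the centroid using Ī + A·d² with d = y − 51.986:
  bottom plate: d = -41.986 mm → contributes +9 340 096 mm⁴
  web plate: d = 23.014 mm → contributes +2 030 120 mm⁴
  top plate: d = 87.014 mm → contributes +16 412 556 mm⁴
Total I = 27 782 772 mm⁴.

Ix ≈ 2.78 × 10⁷ mm⁴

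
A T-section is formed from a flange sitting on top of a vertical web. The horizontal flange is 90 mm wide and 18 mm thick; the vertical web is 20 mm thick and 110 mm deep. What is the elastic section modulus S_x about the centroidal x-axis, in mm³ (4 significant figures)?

S_x ≈ 7.406 × 10⁴ mm³

Treat the section as a set of non-overlapping primitives; coordinates are from the bounding-box lower-left.
Flange: 90 × 18, A = 1 620 mm², y = 119 mm, Ī = 43 740 mm⁴.
Web: 20 × 110, A = 2 200 mm², y = 55 mm, Ī = 2 218 333 mm⁴.
Centroid: ȳ = ΣA·y / ΣA = 82.1414 mm.
Transfer each piece to the centroidal x-axis using Ī + A·d² with d = y − 82.1414:
  flange: d = 36.8586 mm → contributes +2 244 606 mm⁴
  web: d = -27.1414 mm → contributes +3 838 971 mm⁴
Total I = 6 083 577 mm⁴.
Extreme fibre distance c = 82.1414 mm; S = I/c = 74062.3 mm³.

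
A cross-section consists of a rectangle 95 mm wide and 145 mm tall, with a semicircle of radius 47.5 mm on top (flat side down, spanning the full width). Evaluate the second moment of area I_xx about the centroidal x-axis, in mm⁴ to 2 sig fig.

I_xx ≈ 4.9 × 10⁷ mm⁴

Treat the section as a set of non-overlapping primitives; coordinates are from the bounding-box lower-left.
Rectangular body: 95 × 145, A = 13 775 mm², y = 72.5 mm, Ī = 24 134 948 mm⁴.
Semicircular cap: semicircle r = 47.5, A = 3 544 mm², y = 165.2 mm, Ī = 558 736 mm⁴.
Centroid: ȳ = ΣA·y / ΣA = 91.46 mm.
Transfer each piece to the centroidal x-axis using Ī + A·d² with d = y − 91.46:
  rectangular body: d = -18.96 mm → contributes +29 087 577 mm⁴
  semicircular cap: d = 73.7 mm → contributes +19 808 273 mm⁴
Total I = 48 895 850 mm⁴.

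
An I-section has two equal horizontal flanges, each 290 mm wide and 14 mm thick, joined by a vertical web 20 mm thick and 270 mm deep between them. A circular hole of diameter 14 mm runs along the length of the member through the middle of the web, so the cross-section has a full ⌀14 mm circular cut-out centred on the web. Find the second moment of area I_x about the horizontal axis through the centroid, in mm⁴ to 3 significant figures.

Split into non-overlapping primitives; take the origin at the lower-left of the bounding box.
Bottom flange: 290 × 14, A = 4 060 mm², y = 7 mm, Ī = 66 313 mm⁴.
Web: 20 × 270, A = 5 400 mm², y = 149 mm, Ī = 32 805 000 mm⁴.
Top flange: 290 × 14, A = 4 060 mm², y = 291 mm, Ī = 66 313 mm⁴.
Hole (subtracted): ⌀14, A = 153.94 mm², y = 149 mm, Ī = 1885.7 mm⁴.
By symmetry the centroid is at mid-height, ȳ = 149 mm.
Transfer each piece to the horizontal axis through the centroid using Ī + A·d² with d = y − 149:
  bottom flange: d = -142 mm → contributes +81 932 153 mm⁴
  web: d = 0 mm → contributes +32 805 000 mm⁴
  top flange: d = 142 mm → contributes +81 932 153 mm⁴
  hole: d = 0 mm → contributes −1885.7 mm⁴
Total I = 196 667 421 mm⁴.

I_x ≈ 1.97 × 10⁸ mm⁴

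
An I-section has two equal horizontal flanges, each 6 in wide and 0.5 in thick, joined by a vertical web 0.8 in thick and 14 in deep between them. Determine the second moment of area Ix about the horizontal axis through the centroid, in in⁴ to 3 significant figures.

Treat the section as a set of non-overlapping primitives; coordinates are from the bounding-box lower-left.
Bottom flange: 6 × 0.5, A = 3 in², y = 0.25 in, Ī = 0.0625 in⁴.
Web: 0.8 × 14, A = 11.2 in², y = 7.5 in, Ī = 182.93 in⁴.
Top flange: 6 × 0.5, A = 3 in², y = 14.75 in, Ī = 0.0625 in⁴.
By symmetry the centroid is at mid-height, ȳ = 7.5 in.
Transfer each piece to the horizontal axis through the centroid using Ī + A·d² with d = y − 7.5:
  bottom flange: d = -7.25 in → contributes +157.75 in⁴
  web: d = 0 in → contributes +182.93 in⁴
  top flange: d = 7.25 in → contributes +157.75 in⁴
Total I = 498.43 in⁴.

Ix ≈ 498 in⁴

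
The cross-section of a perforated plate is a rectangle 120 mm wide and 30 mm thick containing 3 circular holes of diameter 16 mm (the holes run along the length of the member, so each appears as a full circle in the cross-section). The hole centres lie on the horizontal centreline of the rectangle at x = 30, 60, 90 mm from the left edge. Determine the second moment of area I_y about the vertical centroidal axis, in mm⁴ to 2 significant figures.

Split into non-overlapping primitives; take the origin at the lower-left of the bounding box.
Plate: 120 × 30, A = 3 600 mm², x = 60 mm, Ī = 4 320 000 mm⁴.
Hole 1 (subtracted): ⌀16, A = 201.1 mm², x = 30 mm, Ī = 3 217 mm⁴.
Hole 2 (subtracted): ⌀16, A = 201.1 mm², x = 60 mm, Ī = 3 217 mm⁴.
Hole 3 (subtracted): ⌀16, A = 201.1 mm², x = 90 mm, Ī = 3 217 mm⁴.
By symmetry the centroid is at mid-width, x̄ = 60 mm.
Transfer each piece to the vertical centroidal axis using Ī + A·d² with d = x − 60:
  plate: d = 0 mm → contributes +4 320 000 mm⁴
  hole 1: d = -30 mm → contributes −184 173 mm⁴
  hole 2: d = 0 mm → contributes −3 217 mm⁴
  hole 3: d = 30 mm → contributes −184 173 mm⁴
Total I = 3 948 438 mm⁴.

I_y ≈ 3.9 × 10⁶ mm⁴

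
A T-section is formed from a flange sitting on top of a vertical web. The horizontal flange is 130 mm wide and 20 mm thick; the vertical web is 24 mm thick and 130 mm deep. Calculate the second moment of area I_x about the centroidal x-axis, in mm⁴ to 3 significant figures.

Break the section into simple shapes (no overlaps), measuring from the bottom-left corner of the bounding box.
Flange: 130 × 20, A = 2 600 mm², y = 140 mm, Ī = 86 667 mm⁴.
Web: 24 × 130, A = 3 120 mm², y = 65 mm, Ī = 4 394 000 mm⁴.
Centroid: ȳ = ΣA·y / ΣA = 99.091 mm.
Transfer each piece to the centroidal x-axis using Ī + A·d² with d = y − 99.091:
  flange: d = 40.909 mm → contributes +4 437 906 mm⁴
  web: d = -34.091 mm → contributes +8 020 033 mm⁴
Total I = 12 457 939 mm⁴.

I_x ≈ 1.25 × 10⁷ mm⁴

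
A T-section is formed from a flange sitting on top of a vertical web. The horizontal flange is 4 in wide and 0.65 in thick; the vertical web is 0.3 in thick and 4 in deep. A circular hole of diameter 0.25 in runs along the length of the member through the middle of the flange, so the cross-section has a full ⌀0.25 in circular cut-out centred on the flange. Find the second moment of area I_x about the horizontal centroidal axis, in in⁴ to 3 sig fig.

Decompose the section into non-overlapping parts with the origin at the bottom-left of its bounding rectangle.
Flange: 4 × 0.65, A = 2.6 in², y = 4.325 in, Ī = 0.091542 in⁴.
Web: 0.3 × 4, A = 1.2 in², y = 2 in, Ī = 1.6 in⁴.
Hole (subtracted): ⌀0.25, A = 0.049087 in², y = 4.325 in, Ī = 0.00019175 in⁴.
Centroid: ȳ = ΣA·y / ΣA = 3.5812 in.
Transfer each piece to the horizontal centroidal axis using Ī + A·d² with d = y − 3.5812:
  flange: d = 0.74382 in → contributes +1.53 in⁴
  web: d = -1.5812 in → contributes +4.6002 in⁴
  hole: d = 0.74382 in → contributes −0.02735 in⁴
Total I = 6.1028 in⁴.

I_x ≈ 6.10 in⁴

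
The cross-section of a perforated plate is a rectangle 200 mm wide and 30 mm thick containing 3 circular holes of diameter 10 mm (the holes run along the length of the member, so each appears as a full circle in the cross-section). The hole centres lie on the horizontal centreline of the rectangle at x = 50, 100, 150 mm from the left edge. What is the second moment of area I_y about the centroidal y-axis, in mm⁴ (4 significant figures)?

Split into non-overlapping primitives; take the origin at the lower-left of the bounding box.
Plate: 200 × 30, A = 6 000 mm², x = 100 mm, Ī = 20 000 000 mm⁴.
Hole 1 (subtracted): ⌀10, A = 78.5398 mm², x = 50 mm, Ī = 490.874 mm⁴.
Hole 2 (subtracted): ⌀10, A = 78.5398 mm², x = 100 mm, Ī = 490.874 mm⁴.
Hole 3 (subtracted): ⌀10, A = 78.5398 mm², x = 150 mm, Ī = 490.874 mm⁴.
By symmetry the centroid is at mid-width, x̄ = 100 mm.
Transfer each piece to the centroidal y-axis using Ī + A·d² with d = x − 100:
  plate: d = 0 mm → contributes +20 000 000 mm⁴
  hole 1: d = -50 mm → contributes −196 840 mm⁴
  hole 2: d = 0 mm → contributes −490.874 mm⁴
  hole 3: d = 50 mm → contributes −196 840 mm⁴
Total I = 19 605 828 mm⁴.

I_y ≈ 1.961 × 10⁷ mm⁴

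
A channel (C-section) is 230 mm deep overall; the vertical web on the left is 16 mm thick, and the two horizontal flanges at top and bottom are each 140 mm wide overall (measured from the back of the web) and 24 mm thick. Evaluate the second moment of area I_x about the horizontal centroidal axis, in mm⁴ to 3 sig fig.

I_x ≈ 7.97 × 10⁷ mm⁴

Decompose the section into non-overlapping parts with the origin at the bottom-left of its bounding rectangle.
Web: 16 × 230, A = 3 680 mm², y = 115 mm, Ī = 16 222 667 mm⁴.
Top flange (beyond web): 124 × 24, A = 2 976 mm², y = 218 mm, Ī = 142 848 mm⁴.
Bottom flange (beyond web): 124 × 24, A = 2 976 mm², y = 12 mm, Ī = 142 848 mm⁴.
By symmetry the centroid is at mid-height, ȳ = 115 mm.
Transfer each piece to the horizontal centroidal axis using Ī + A·d² with d = y − 115:
  web: d = 0 mm → contributes +16 222 667 mm⁴
  top flange (beyond web): d = 103 mm → contributes +31 715 232 mm⁴
  bottom flange (beyond web): d = -103 mm → contributes +31 715 232 mm⁴
Total I = 79 653 131 mm⁴.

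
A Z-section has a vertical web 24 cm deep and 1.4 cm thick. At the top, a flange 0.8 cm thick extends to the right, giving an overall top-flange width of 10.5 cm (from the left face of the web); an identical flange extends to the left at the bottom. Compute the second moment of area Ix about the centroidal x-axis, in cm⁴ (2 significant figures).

Treat the section as a set of non-overlapping primitives; coordinates are from the bounding-box lower-left.
Web: 1.4 × 24, A = 33.6 cm², y = 12 cm, Ī = 1 613 cm⁴.
Top flange (beyond web): 9.1 × 0.8, A = 7.28 cm², y = 23.6 cm, Ī = 0.3883 cm⁴.
Bottom flange (beyond web): 9.1 × 0.8, A = 7.28 cm², y = 0.4 cm, Ī = 0.3883 cm⁴.
Centroid: ȳ = ΣA·y / ΣA = 12 cm.
Transfer each piece to the centroidal x-axis using Ī + A·d² with d = y − 12:
  web: d = 0 cm → contributes +1 613 cm⁴
  top flange (beyond web): d = 11.6 cm → contributes +980 cm⁴
  bottom flange (beyond web): d = -11.6 cm → contributes +980 cm⁴
Total I = 3 573 cm⁴.

Ix ≈ 3600 cm⁴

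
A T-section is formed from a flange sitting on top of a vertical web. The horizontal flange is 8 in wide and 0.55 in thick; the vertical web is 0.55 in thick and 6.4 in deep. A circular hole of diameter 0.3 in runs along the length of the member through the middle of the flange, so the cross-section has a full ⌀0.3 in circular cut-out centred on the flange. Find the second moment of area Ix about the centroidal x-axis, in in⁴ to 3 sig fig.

Ix ≈ 35.6 in⁴

Treat the section as a set of non-overlapping primitives; coordinates are from the bounding-box lower-left.
Flange: 8 × 0.55, A = 4.4 in², y = 6.675 in, Ī = 0.11092 in⁴.
Web: 0.55 × 6.4, A = 3.52 in², y = 3.2 in, Ī = 12.015 in⁴.
Hole (subtracted): ⌀0.3, A = 0.070686 in², y = 6.675 in, Ī = 0.00039761 in⁴.
Centroid: ȳ = ΣA·y / ΣA = 5.1166 in.
Transfer each piece to the centroidal x-axis using Ī + A·d² with d = y − 5.1166:
  flange: d = 1.5584 in → contributes +10.796 in⁴
  web: d = -1.9166 in → contributes +24.946 in⁴
  hole: d = 1.5584 in → contributes −0.17206 in⁴
Total I = 35.57 in⁴.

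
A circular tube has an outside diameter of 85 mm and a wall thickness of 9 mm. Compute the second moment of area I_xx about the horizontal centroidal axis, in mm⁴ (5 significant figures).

Treat the section as a set of non-overlapping primitives; coordinates are from the bounding-box lower-left.
Outer circle: ⌀85, A = 5674.502 mm², y = 42.5 mm, Ī = 2 562 392 mm⁴.
Bore (subtracted): ⌀67, A = 3525.652 mm², y = 42.5 mm, Ī = 989165.8 mm⁴.
By symmetry the centroid is at mid-height, ȳ = 42.5 mm.
All pieces are centred on the horizontal centroidal axis, so I = ΣĪ (holes subtracted) = 1 573 226 mm⁴.

I_xx ≈ 1.5732 × 10⁶ mm⁴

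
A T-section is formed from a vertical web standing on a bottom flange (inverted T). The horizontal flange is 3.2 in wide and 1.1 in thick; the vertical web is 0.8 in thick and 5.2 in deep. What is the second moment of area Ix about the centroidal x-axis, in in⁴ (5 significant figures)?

Ix ≈ 28.648 in⁴

Break the section into simple shapes (no overlaps), measuring from the bottom-left corner of the bounding box.
Flange: 3.2 × 1.1, A = 3.52 in², y = 0.55 in, Ī = 0.3549333 in⁴.
Web: 0.8 × 5.2, A = 4.16 in², y = 3.7 in, Ī = 9.373867 in⁴.
Centroid: ȳ = ΣA·y / ΣA = 2.25625 in.
Transfer each piece to the centroidal x-axis using Ī + A·d² with d = y − 2.25625:
  flange: d = -1.70625 in → contributes +10.60267 in⁴
  web: d = 1.44375 in → contributes +18.04503 in⁴
Total I = 28.6477 in⁴.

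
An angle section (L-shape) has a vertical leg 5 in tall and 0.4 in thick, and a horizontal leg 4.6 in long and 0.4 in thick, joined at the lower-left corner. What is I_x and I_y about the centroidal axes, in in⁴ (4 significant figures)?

I_x ≈ 9.019 in⁴, I_y ≈ 7.326 in⁴

Break the section into simple shapes (no overlaps), measuring from the bottom-left corner of the bounding box.
Vertical leg: 0.4 × 5, A = 2 in², y = 2.5 in, Ī = 4.16667 in⁴.
Horizontal leg (remainder): 4.2 × 0.4, A = 1.68 in², y = 0.2 in, Ī = 0.0224 in⁴.
Centroid: ȳ = ΣA·y / ΣA = 1.45 in.
Transfer each piece to the centroidal x-axis using Ī + A·d² with d = y − 1.45:
  vertical leg: d = 1.05 in → contributes +6.37167 in⁴
  horizontal leg (remainder): d = -1.25 in → contributes +2.6474 in⁴
Total I = 9.01907 in⁴.
For the y-axis: x̄ = 1.25 in.
Repeating about the centroidal y-axis gives I_y = 7.32627 in⁴.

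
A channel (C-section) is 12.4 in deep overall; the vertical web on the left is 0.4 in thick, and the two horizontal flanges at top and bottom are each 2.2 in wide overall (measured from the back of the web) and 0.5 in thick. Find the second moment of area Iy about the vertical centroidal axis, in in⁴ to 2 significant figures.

Iy ≈ 2.2 in⁴

Decompose the section into non-overlapping parts with the origin at the bottom-left of its bounding rectangle.
Web: 0.4 × 12.4, A = 4.96 in², x = 0.2 in, Ī = 0.06613 in⁴.
Top flange (beyond web): 1.8 × 0.5, A = 0.9 in², x = 1.3 in, Ī = 0.243 in⁴.
Bottom flange (beyond web): 1.8 × 0.5, A = 0.9 in², x = 1.3 in, Ī = 0.243 in⁴.
Centroid: x̄ = ΣA·x / ΣA = 0.4929 in.
Transfer each piece to the vertical centroidal axis using Ī + A·d² with d = x − 0.4929:
  web: d = -0.2929 in → contributes +0.4917 in⁴
  top flange (beyond web): d = 0.8071 in → contributes +0.8293 in⁴
  bottom flange (beyond web): d = 0.8071 in → contributes +0.8293 in⁴
Total I = 2.15 in⁴.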